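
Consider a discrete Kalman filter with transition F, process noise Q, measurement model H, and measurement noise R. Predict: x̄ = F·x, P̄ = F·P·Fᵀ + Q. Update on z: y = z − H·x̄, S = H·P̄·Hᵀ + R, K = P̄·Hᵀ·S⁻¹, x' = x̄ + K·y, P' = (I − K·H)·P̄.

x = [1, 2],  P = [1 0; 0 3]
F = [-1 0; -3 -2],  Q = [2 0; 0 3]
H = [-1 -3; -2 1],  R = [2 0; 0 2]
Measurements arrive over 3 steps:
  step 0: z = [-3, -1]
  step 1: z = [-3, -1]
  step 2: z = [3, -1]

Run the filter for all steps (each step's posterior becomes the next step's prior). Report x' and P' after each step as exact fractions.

step 0: x̄ = F·x = [-1, -7]
step 0: P̄ = F·P·Fᵀ + Q = [3 3; 3 24]
step 0: y = z − H·x̄ = [-25, 4]
step 0: S = H·P̄·Hᵀ + R = [239 -51; -51 26]
step 0: K = P̄·Hᵀ·S⁻¹ = [-465/3613 -1329/3613; -1032/3613 477/3613]
step 0: x' = x̄ + K·y = [2696/3613, 2417/3613]
step 0: P' = (I − K·H)·P̄ = [1272/3613 -114/3613; -114/3613 726/3613]
step 1: x̄ = F·x = [-2696/3613, -12922/3613]
step 1: P̄ = F·P·Fᵀ + Q = [8498/3613 3588/3613; 3588/3613 23823/3613]
step 1: y = z − H·x̄ = [-52301/3613, 3917/3613]
step 1: S = H·P̄·Hᵀ + R = [251659/3613 -36533/3613; -36533/3613 50689/3613]
step 1: K = P̄·Hᵀ·S⁻¹ = [-202907/1580637 -564343/1580637; -147449/526879 66764/526879]
step 1: x' = x̄ + K·y = [1145948/1580637, 322423/526879]
step 1: P' = (I − K·H)·P̄ = [541696/1580637 -15098/526879; -15098/526879 103332/526879]
step 2: x̄ = F·x = [-1145948/1580637, -1790794/526879]
step 2: P̄ = F·P·Fᵀ + Q = [3702970/1580637 511500/526879; 511500/526879 3437877/526879]
step 2: y = z − H·x̄ = [-12521183/1580637, 1499849/1580637]
step 2: S = H·P̄·Hᵀ + R = [108893923/1580637 -15862453/1580637; -15862453/1580637 22148785/1580637]
step 2: K = P̄·Hᵀ·S⁻¹ = [-87658855/683348129 -243928595/683348129; -191180163/683348129 86597016/683348129]
step 2: x' = x̄ + K·y = [-32483686/683348129, -725987645/683348129]
step 2: P' = (I − K·H)·P̄ = [234127040/683348129 -19603110/683348129; -19603110/683348129 133987812/683348129]

step 0: x' = [2696/3613, 2417/3613], P' = [1272/3613 -114/3613; -114/3613 726/3613]
step 1: x' = [1145948/1580637, 322423/526879], P' = [541696/1580637 -15098/526879; -15098/526879 103332/526879]
step 2: x' = [-32483686/683348129, -725987645/683348129], P' = [234127040/683348129 -19603110/683348129; -19603110/683348129 133987812/683348129]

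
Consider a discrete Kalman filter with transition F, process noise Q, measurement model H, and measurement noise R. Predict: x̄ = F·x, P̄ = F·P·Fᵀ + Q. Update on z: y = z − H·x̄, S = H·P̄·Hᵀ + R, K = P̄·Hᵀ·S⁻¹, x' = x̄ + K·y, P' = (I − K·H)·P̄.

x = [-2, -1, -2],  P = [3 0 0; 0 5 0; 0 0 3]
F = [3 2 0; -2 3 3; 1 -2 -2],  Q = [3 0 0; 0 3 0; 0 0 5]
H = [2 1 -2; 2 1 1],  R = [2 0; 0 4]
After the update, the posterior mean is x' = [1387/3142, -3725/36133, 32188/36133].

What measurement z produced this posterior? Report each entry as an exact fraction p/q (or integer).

x̄ = F·x = [-8, -5, 4]
P̄ = F·P·Fᵀ + Q = [50 12 -11; 12 87 -54; -11 -54 40]
S = H·P̄·Hᵀ + R = [801 331; 331 227]
K = P̄·Hᵀ·S⁻¹ = [-131/3142 1589/3142; 15423/36133 -13416/36133; -11748/36133 11400/36133]
x' − x̄ = [26523/3142, 176940/36133, -112344/36133] = K·y
y = (KᵀK)⁻¹·Kᵀ·(x' − x̄) = [28, 19]
z = y + H·x̄ = [28, 19] + [-29, -17] = [-1, 2]

z = [-1, 2]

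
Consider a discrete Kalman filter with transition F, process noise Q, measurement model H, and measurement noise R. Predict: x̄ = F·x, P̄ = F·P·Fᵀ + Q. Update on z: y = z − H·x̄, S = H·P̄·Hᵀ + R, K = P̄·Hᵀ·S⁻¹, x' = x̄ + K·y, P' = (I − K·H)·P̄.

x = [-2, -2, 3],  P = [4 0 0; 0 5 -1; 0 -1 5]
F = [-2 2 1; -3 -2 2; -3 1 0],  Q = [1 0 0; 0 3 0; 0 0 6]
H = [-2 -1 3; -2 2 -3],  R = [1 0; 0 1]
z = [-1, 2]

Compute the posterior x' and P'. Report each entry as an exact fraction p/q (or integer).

x̄ = F·x = [3, 16, 4]
P̄ = F·P·Fᵀ + Q = [38 12 33; 12 87 24; 33 24 47]
y = z − H·x̄ = [9, -12]
S = H·P̄·Hᵀ + R = [171 -253; -253 936]
K = P̄·Hᵀ·S⁻¹ = [-27907/96047 -23038/96047; -16770/96047 3471/96047; 7509/96047 -14286/96047]
x' = x̄ + K·y = [313434/96047, 1344170/96047, 623201/96047]
P' = (I − K·H)·P̄ = [478025/96047 1861155/96047 929766/96047; 1861155/96047 7431321/96047 3712287/96047; 929766/96047 3712287/96047 1859776/96047]

x' = [313434/96047, 1344170/96047, 623201/96047]
P' = [478025/96047 1861155/96047 929766/96047; 1861155/96047 7431321/96047 3712287/96047; 929766/96047 3712287/96047 1859776/96047]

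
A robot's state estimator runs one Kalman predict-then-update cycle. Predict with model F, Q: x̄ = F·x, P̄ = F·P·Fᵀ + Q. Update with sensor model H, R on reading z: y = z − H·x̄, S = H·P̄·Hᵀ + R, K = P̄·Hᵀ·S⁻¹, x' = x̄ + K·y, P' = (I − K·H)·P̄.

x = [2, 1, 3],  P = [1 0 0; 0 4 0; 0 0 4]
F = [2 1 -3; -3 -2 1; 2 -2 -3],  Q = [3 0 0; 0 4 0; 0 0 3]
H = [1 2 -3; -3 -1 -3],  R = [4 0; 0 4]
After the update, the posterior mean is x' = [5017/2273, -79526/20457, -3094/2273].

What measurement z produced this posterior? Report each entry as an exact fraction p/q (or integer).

x̄ = F·x = [-4, -5, -7]
P̄ = F·P·Fᵀ + Q = [47 -26 32; -26 33 -2; 32 -2 59]
S = H·P̄·Hᵀ + R = [442 704; 704 1399]
K = P̄·Hᵀ·S⁻¹ = [805/13638 -1231/6819; 14225/61371 -4921/61371; -1963/13638 -827/6819]
x' − x̄ = [14109/2273, 22759/20457, 12817/2273] = K·y
y = (KᵀK)⁻¹·Kᵀ·(x' − x̄) = [-8, -37]
z = y + H·x̄ = [-8, -37] + [7, 38] = [-1, 1]

z = [-1, 1]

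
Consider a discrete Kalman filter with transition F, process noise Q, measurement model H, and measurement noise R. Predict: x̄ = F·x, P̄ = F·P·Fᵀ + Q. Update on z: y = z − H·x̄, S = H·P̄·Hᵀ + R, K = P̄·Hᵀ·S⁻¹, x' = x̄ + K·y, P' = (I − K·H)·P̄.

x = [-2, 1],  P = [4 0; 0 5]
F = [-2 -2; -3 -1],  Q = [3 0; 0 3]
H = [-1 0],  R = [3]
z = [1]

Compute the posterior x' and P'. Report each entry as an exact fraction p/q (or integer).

x' = [-11/14, 18/7]
P' = [39/14 17/7; 17/7 346/21]

x̄ = F·x = [2, 5]
P̄ = F·P·Fᵀ + Q = [39 34; 34 44]
y = z − H·x̄ = [3]
S = H·P̄·Hᵀ + R = [42]
K = P̄·Hᵀ·S⁻¹ = [-13/14; -17/21]
x' = x̄ + K·y = [-11/14, 18/7]
P' = (I − K·H)·P̄ = [39/14 17/7; 17/7 346/21]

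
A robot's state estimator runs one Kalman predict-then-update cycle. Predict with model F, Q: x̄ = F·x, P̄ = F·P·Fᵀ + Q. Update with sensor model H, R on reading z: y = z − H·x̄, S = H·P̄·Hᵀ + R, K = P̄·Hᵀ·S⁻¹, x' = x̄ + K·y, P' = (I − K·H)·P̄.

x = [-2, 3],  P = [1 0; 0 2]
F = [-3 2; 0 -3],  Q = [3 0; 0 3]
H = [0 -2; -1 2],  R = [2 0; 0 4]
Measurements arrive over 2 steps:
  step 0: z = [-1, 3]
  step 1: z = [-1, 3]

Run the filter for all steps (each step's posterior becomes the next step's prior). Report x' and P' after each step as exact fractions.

step 0: x̄ = F·x = [12, -9]
step 0: P̄ = F·P·Fᵀ + Q = [20 -12; -12 21]
step 0: y = z − H·x̄ = [-19, 33]
step 0: S = H·P̄·Hᵀ + R = [86 -108; -108 156]
step 0: K = P̄·Hᵀ·S⁻¹ = [-42/73 -149/219; -30/73 9/146]
step 0: x' = x̄ + K·y = [35/73, 123/146]
step 0: P' = (I − K·H)·P̄ = [848/219 42/73; 42/73 30/73]
step 1: x̄ = F·x = [18/73, -369/146]
step 1: P̄ = F·P·Fᵀ + Q = [2379/73 198/73; 198/73 489/73]
step 1: y = z − H·x̄ = [-442/73, 606/73]
step 1: S = H·P̄·Hᵀ + R = [2102/73 -1560/73; -1560/73 3835/73]
step 1: K = P̄·Hᵀ·S⁻¹ = [-486/593 -32781/38545; -267/593 12/593]
step 1: x' = x̄ + K·y = [-71352/38545, 435/1186]
step 1: P' = (I − K·H)·P̄ = [194304/38545 486/593; 486/593 267/593]

step 0: x' = [35/73, 123/146], P' = [848/219 42/73; 42/73 30/73]
step 1: x' = [-71352/38545, 435/1186], P' = [194304/38545 486/593; 486/593 267/593]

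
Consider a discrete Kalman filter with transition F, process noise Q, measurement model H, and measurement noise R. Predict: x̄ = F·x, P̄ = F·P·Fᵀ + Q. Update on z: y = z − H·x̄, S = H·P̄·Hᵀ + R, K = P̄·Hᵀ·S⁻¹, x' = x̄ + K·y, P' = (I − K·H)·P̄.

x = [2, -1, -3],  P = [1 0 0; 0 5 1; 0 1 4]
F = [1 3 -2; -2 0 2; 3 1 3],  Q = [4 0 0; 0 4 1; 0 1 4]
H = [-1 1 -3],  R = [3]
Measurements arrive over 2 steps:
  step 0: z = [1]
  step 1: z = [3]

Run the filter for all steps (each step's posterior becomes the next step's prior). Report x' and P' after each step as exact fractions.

step 0: x' = [783/175, -1786/175, -548/105], P' = [7863/175 -2721/175 -701/35; -2721/175 3957/175 447/35; -701/35 447/35 236/21]
step 1: x' = [-4208849/391645, -52561129/1958225, -12479938/1958225], P' = [2605894/78329 24203528/391645 3788066/391645; 24203528/391645 329167963/1958225 68906986/1958225; 3788066/391645 68906986/1958225 17043317/1958225]

step 0: x̄ = F·x = [5, -10, -4]
step 0: P̄ = F·P·Fᵀ + Q = [54 -12 1; -12 24 21; 1 21 60]
step 0: y = z − H·x̄ = [4]
step 0: S = H·P̄·Hᵀ + R = [525]
step 0: K = P̄·Hᵀ·S⁻¹ = [-23/175; -9/175; -32/105]
step 0: x' = x̄ + K·y = [783/175, -1786/175, -548/105]
step 0: P' = (I − K·H)·P̄ = [7863/175 -2721/175 -701/35; -2721/175 3957/175 447/35; -701/35 447/35 236/21]
step 1: x̄ = F·x = [-1649/105, -1454/75, -311/25]
step 1: P̄ = F·P·Fᵀ + Q = [2750/21 -1276/15 646/5; -1276/15 29168/75 -3613/25; 646/5 -3613/25 3874/25]
step 1: y = z − H·x̄ = [-3217/105]
step 1: S = H·P̄·Hᵀ + R = [78329/21]
step 1: K = P̄·Hᵀ·S⁻¹ = [-12676/78329; 95291/391645; -77553/391645]
step 1: x' = x̄ + K·y = [-4208849/391645, -52561129/1958225, -12479938/1958225]
step 1: P' = (I − K·H)·P̄ = [2605894/78329 24203528/391645 3788066/391645; 24203528/391645 329167963/1958225 68906986/1958225; 3788066/391645 68906986/1958225 17043317/1958225]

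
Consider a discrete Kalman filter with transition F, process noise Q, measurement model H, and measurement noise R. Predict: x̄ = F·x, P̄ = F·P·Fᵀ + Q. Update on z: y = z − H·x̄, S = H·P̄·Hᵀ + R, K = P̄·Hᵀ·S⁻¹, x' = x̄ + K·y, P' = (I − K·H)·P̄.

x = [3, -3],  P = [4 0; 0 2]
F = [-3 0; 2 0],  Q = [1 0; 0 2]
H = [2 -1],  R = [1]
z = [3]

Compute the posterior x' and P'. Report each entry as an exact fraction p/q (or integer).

x' = [279/263, -204/263]
P' = [127/263 156/263; 156/263 378/263]

x̄ = F·x = [-9, 6]
P̄ = F·P·Fᵀ + Q = [37 -24; -24 18]
y = z − H·x̄ = [27]
S = H·P̄·Hᵀ + R = [263]
K = P̄·Hᵀ·S⁻¹ = [98/263; -66/263]
x' = x̄ + K·y = [279/263, -204/263]
P' = (I − K·H)·P̄ = [127/263 156/263; 156/263 378/263]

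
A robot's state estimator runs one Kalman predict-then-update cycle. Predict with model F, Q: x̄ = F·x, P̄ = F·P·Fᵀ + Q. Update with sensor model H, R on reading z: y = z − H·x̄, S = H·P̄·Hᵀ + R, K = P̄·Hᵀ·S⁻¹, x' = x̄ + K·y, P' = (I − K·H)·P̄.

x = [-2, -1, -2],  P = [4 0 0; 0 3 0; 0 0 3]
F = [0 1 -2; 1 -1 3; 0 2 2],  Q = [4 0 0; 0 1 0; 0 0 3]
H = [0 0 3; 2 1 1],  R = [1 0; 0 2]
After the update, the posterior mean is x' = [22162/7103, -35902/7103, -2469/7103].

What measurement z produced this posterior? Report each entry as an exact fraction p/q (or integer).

x̄ = F·x = [3, -7, -6]
P̄ = F·P·Fᵀ + Q = [19 -21 -6; -21 35 12; -6 12 27]
S = H·P̄·Hᵀ + R = [244 81; 81 56]
K = P̄·Hᵀ·S⁻¹ = [-1899/7103 4142/7103; 1611/7103 -1696/7103; 2349/7103 27/7103]
x' − x̄ = [853/7103, 13819/7103, 40149/7103] = K·y
y = (KᵀK)⁻¹·Kᵀ·(x' − x̄) = [17, 8]
z = y + H·x̄ = [17, 8] + [-18, -7] = [-1, 1]

z = [-1, 1]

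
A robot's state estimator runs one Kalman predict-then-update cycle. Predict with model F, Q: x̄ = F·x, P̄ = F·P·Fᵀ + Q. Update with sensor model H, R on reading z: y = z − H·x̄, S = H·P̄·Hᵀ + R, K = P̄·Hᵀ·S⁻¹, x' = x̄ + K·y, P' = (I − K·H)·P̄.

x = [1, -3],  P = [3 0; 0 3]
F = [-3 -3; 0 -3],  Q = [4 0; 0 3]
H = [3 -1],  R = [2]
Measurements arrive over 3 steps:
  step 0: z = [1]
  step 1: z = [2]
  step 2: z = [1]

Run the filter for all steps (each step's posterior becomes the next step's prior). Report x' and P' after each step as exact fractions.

step 0: x̄ = F·x = [6, 9]
step 0: P̄ = F·P·Fᵀ + Q = [58 27; 27 30]
step 0: y = z − H·x̄ = [-8]
step 0: S = H·P̄·Hᵀ + R = [392]
step 0: K = P̄·Hᵀ·S⁻¹ = [3/8; 51/392]
step 0: x' = x̄ + K·y = [3, 390/49]
step 0: P' = (I − K·H)·P̄ = [23/8 63/8; 63/8 9159/392]
step 1: x̄ = F·x = [-1611/49, -1170/49]
step 1: P̄ = F·P·Fᵀ + Q = [37427/98 55107/196; 55107/196 83607/392]
step 1: y = z − H·x̄ = [3761/49]
step 1: S = H·P̄·Hᵀ + R = [770479/392]
step 1: K = P̄·Hᵀ·S⁻¹ = [338910/770479; 247035/770479]
step 1: x' = x̄ + K·y = [681609/770479, 564045/770479]
step 1: P' = (I − K·H)·P̄ = [1242046/770479 3048318/770479; 3048318/770479 8650884/770479]
step 2: x̄ = F·x = [-3736962/770479, -1692135/770479]
step 2: P̄ = F·P·Fᵀ + Q = [146988010/770479 105292818/770479; 105292818/770479 80169393/770479]
step 2: y = z − H·x̄ = [10289230/770479]
step 2: S = H·P̄·Hᵀ + R = [772845533/770479]
step 2: K = P̄·Hᵀ·S⁻¹ = [335671212/772845533; 235709061/772845533]
step 2: x' = x̄ + K·y = [734223666/772845533, 1450403925/772845533]
step 2: P' = (I − K·H)·P̄ = [1199077934/772845533 2925891378/772845533; 2925891378/772845533 8306256012/772845533]

step 0: x' = [3, 390/49], P' = [23/8 63/8; 63/8 9159/392]
step 1: x' = [681609/770479, 564045/770479], P' = [1242046/770479 3048318/770479; 3048318/770479 8650884/770479]
step 2: x' = [734223666/772845533, 1450403925/772845533], P' = [1199077934/772845533 2925891378/772845533; 2925891378/772845533 8306256012/772845533]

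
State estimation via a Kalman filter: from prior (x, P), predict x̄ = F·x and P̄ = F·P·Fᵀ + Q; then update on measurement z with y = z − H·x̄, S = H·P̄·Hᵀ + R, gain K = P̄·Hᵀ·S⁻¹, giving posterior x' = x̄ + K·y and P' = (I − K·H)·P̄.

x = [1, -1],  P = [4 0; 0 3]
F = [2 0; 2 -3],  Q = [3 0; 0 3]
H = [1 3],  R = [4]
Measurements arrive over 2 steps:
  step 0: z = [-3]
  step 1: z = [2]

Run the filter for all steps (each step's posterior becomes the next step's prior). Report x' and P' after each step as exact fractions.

step 0: x' = [-274/533, -415/533], P' = [5638/533 -1790/533; -1790/533 802/533]
step 1: x' = [-1267/1068, 82877/77964], P' = [40183/9612 -11129/9612; -11129/9612 526591/701676]

step 0: x̄ = F·x = [2, 5]
step 0: P̄ = F·P·Fᵀ + Q = [19 16; 16 46]
step 0: y = z − H·x̄ = [-20]
step 0: S = H·P̄·Hᵀ + R = [533]
step 0: K = P̄·Hᵀ·S⁻¹ = [67/533; 154/533]
step 0: x' = x̄ + K·y = [-274/533, -415/533]
step 0: P' = (I − K·H)·P̄ = [5638/533 -1790/533; -1790/533 802/533]
step 1: x̄ = F·x = [-548/533, 17/13]
step 1: P̄ = F·P·Fᵀ + Q = [24151/533 812/13; 812/13 1289/13]
step 1: y = z − H·x̄ = [-477/533]
step 1: S = H·P̄·Hᵀ + R = [701676/533]
step 1: K = P̄·Hᵀ·S⁻¹ = [1699/9612; 191839/701676]
step 1: x' = x̄ + K·y = [-1267/1068, 82877/77964]
step 1: P' = (I − K·H)·P̄ = [40183/9612 -11129/9612; -11129/9612 526591/701676]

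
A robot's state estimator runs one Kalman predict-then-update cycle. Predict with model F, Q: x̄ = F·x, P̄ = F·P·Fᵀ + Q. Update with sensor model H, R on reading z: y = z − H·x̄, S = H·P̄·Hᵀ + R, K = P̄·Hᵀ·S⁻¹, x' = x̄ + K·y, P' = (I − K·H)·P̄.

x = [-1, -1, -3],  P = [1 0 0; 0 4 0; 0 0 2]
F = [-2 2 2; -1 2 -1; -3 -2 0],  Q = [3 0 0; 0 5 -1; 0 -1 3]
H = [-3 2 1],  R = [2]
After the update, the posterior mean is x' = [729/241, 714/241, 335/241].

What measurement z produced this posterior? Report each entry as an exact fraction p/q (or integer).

x̄ = F·x = [-6, 2, 5]
P̄ = F·P·Fᵀ + Q = [31 14 -10; 14 24 -14; -10 -14 28]
S = H·P̄·Hᵀ + R = [241]
K = P̄·Hᵀ·S⁻¹ = [-75/241; -8/241; 30/241]
x' − x̄ = [2175/241, 232/241, -870/241] = K·y
y = (KᵀK)⁻¹·Kᵀ·(x' − x̄) = [-29]
z = y + H·x̄ = [-29] + [27] = [-2]

z = [-2]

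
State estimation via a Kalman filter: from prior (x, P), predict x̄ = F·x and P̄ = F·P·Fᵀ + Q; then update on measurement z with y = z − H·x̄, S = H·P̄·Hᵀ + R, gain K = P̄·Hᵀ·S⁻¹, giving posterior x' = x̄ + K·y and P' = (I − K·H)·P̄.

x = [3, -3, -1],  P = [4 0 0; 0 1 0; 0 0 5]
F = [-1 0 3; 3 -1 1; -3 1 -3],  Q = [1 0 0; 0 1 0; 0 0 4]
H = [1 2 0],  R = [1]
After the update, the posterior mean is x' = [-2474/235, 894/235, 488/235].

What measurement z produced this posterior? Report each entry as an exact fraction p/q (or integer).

x̄ = F·x = [-6, 11, -9]
P̄ = F·P·Fᵀ + Q = [50 3 -33; 3 43 -52; -33 -52 86]
S = H·P̄·Hᵀ + R = [235]
K = P̄·Hᵀ·S⁻¹ = [56/235; 89/235; -137/235]
x' − x̄ = [-1064/235, -1691/235, 2603/235] = K·y
y = (KᵀK)⁻¹·Kᵀ·(x' − x̄) = [-19]
z = y + H·x̄ = [-19] + [16] = [-3]

z = [-3]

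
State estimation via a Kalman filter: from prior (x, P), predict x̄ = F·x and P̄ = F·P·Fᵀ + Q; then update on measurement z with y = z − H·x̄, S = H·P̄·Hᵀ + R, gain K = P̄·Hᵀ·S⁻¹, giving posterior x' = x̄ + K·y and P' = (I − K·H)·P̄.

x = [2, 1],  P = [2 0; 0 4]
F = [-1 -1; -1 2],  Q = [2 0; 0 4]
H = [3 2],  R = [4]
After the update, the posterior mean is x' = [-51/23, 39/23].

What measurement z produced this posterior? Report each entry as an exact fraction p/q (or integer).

z = [-3]

x̄ = F·x = [-3, 0]
P̄ = F·P·Fᵀ + Q = [8 -6; -6 22]
S = H·P̄·Hᵀ + R = [92]
K = P̄·Hᵀ·S⁻¹ = [3/23; 13/46]
x' − x̄ = [18/23, 39/23] = K·y
y = (KᵀK)⁻¹·Kᵀ·(x' − x̄) = [6]
z = y + H·x̄ = [6] + [-9] = [-3]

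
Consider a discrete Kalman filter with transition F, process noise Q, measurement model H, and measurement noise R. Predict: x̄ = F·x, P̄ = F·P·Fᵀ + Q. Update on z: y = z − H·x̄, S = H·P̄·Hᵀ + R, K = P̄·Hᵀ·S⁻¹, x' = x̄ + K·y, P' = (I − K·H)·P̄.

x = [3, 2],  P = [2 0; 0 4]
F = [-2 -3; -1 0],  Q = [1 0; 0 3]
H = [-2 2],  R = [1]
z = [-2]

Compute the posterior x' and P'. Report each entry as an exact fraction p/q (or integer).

x' = [-388/169, -547/169]
P' = [881/169 840/169; 840/169 841/169]

x̄ = F·x = [-12, -3]
P̄ = F·P·Fᵀ + Q = [45 4; 4 5]
y = z − H·x̄ = [-20]
S = H·P̄·Hᵀ + R = [169]
K = P̄·Hᵀ·S⁻¹ = [-82/169; 2/169]
x' = x̄ + K·y = [-388/169, -547/169]
P' = (I − K·H)·P̄ = [881/169 840/169; 840/169 841/169]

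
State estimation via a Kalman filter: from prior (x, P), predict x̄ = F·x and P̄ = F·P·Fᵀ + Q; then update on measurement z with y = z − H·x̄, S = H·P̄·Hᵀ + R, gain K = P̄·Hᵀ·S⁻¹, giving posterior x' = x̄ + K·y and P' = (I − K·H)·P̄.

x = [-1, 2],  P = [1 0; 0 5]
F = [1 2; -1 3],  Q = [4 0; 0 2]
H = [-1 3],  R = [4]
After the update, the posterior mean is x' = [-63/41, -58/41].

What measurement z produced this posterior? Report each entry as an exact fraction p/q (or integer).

z = [-3]

x̄ = F·x = [3, 7]
P̄ = F·P·Fᵀ + Q = [25 29; 29 48]
S = H·P̄·Hᵀ + R = [287]
K = P̄·Hᵀ·S⁻¹ = [62/287; 115/287]
x' − x̄ = [-186/41, -345/41] = K·y
y = (KᵀK)⁻¹·Kᵀ·(x' − x̄) = [-21]
z = y + H·x̄ = [-21] + [18] = [-3]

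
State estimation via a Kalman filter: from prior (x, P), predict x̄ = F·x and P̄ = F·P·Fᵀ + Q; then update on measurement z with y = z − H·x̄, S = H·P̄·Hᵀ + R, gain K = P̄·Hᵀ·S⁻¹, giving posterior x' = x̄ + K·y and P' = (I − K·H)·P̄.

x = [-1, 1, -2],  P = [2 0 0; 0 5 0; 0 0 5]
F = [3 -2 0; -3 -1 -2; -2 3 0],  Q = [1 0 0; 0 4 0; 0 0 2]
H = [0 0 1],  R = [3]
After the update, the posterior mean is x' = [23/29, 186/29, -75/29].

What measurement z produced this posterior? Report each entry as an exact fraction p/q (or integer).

z = [-3]

x̄ = F·x = [-5, 6, 5]
P̄ = F·P·Fᵀ + Q = [39 -8 -42; -8 47 -3; -42 -3 55]
S = H·P̄·Hᵀ + R = [58]
K = P̄·Hᵀ·S⁻¹ = [-21/29; -3/58; 55/58]
x' − x̄ = [168/29, 12/29, -220/29] = K·y
y = (KᵀK)⁻¹·Kᵀ·(x' − x̄) = [-8]
z = y + H·x̄ = [-8] + [5] = [-3]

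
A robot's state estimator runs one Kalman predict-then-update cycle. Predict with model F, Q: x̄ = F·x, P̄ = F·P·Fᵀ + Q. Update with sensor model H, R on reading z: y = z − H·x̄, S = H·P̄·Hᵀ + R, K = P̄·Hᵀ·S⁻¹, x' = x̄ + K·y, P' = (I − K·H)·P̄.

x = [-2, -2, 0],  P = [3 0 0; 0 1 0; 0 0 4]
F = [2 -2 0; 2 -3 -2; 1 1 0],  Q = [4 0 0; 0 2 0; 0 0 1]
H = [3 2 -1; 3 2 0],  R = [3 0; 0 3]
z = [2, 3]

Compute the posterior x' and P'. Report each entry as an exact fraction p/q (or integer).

x̄ = F·x = [0, 2, -4]
P̄ = F·P·Fᵀ + Q = [20 18 4; 18 39 3; 4 3 5]
y = z − H·x̄ = [-6, -1]
S = H·P̄·Hᵀ + R = [524 534; 534 555]
K = P̄·Hᵀ·S⁻¹ = [-17/472 49/236; 369/1888 47/944; -799/1888 415/944]
x' = x̄ + K·y = [1/118, 367/472, -897/472]
P' = (I − K·H)·P̄ = [399/118 -2247/472 345/472; -2247/472 13623/1888 -825/1888; 345/472 -825/1888 4887/1888]

x' = [1/118, 367/472, -897/472]
P' = [399/118 -2247/472 345/472; -2247/472 13623/1888 -825/1888; 345/472 -825/1888 4887/1888]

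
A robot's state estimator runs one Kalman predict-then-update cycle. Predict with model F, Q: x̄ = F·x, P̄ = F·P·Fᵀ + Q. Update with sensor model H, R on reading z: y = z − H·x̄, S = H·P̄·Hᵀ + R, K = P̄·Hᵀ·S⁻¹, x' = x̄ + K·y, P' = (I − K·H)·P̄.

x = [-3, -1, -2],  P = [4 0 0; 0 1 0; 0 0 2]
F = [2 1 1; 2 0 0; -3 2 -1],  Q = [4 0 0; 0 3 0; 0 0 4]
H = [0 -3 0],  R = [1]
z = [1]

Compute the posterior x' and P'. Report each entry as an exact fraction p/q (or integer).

x' = [-183/43, -63/172, 81/43]
P' = [413/43 4/43 -168/43; 4/43 19/172 -6/43; -168/43 -6/43 682/43]

x̄ = F·x = [-9, -6, 9]
P̄ = F·P·Fᵀ + Q = [23 16 -24; 16 19 -24; -24 -24 46]
y = z − H·x̄ = [-17]
S = H·P̄·Hᵀ + R = [172]
K = P̄·Hᵀ·S⁻¹ = [-12/43; -57/172; 18/43]
x' = x̄ + K·y = [-183/43, -63/172, 81/43]
P' = (I − K·H)·P̄ = [413/43 4/43 -168/43; 4/43 19/172 -6/43; -168/43 -6/43 682/43]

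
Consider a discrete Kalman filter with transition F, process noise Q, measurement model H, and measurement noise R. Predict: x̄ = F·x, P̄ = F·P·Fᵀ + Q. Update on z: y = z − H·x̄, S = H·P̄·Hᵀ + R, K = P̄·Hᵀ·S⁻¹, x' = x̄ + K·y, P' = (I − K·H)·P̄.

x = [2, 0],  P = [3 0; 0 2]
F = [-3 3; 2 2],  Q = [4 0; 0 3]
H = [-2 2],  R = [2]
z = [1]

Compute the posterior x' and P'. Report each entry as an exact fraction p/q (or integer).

x' = [31/169, 125/169]
P' = [2231/169 2176/169; 2176/169 2205/169]

x̄ = F·x = [-6, 4]
P̄ = F·P·Fᵀ + Q = [49 -6; -6 23]
y = z − H·x̄ = [-19]
S = H·P̄·Hᵀ + R = [338]
K = P̄·Hᵀ·S⁻¹ = [-55/169; 29/169]
x' = x̄ + K·y = [31/169, 125/169]
P' = (I − K·H)·P̄ = [2231/169 2176/169; 2176/169 2205/169]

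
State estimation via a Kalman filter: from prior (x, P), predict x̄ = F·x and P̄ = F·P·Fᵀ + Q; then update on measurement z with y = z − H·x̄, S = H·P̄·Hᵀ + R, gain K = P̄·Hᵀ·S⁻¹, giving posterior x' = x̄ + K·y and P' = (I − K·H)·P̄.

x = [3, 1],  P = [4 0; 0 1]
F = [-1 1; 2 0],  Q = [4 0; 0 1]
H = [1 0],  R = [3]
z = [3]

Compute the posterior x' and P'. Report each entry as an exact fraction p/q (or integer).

x' = [7/4, 8/3]
P' = [9/4 -2; -2 35/3]

x̄ = F·x = [-2, 6]
P̄ = F·P·Fᵀ + Q = [9 -8; -8 17]
y = z − H·x̄ = [5]
S = H·P̄·Hᵀ + R = [12]
K = P̄·Hᵀ·S⁻¹ = [3/4; -2/3]
x' = x̄ + K·y = [7/4, 8/3]
P' = (I − K·H)·P̄ = [9/4 -2; -2 35/3]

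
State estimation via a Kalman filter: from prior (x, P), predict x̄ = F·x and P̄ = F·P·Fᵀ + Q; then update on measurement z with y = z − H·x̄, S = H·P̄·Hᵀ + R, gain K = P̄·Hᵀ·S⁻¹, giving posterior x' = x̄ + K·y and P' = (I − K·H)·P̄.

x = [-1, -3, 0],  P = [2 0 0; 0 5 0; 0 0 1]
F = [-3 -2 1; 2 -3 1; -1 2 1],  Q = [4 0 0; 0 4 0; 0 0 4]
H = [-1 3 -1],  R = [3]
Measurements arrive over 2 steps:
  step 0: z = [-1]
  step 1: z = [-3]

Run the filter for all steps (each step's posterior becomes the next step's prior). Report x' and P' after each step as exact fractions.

step 0: x̄ = F·x = [9, 7, -5]
step 0: P̄ = F·P·Fᵀ + Q = [43 19 -13; 19 58 -33; -13 -33 27]
step 0: y = z − H·x̄ = [-18]
step 0: S = H·P̄·Hᵀ + R = [653]
step 0: K = P̄·Hᵀ·S⁻¹ = [27/653; 188/653; -113/653]
step 0: x' = x̄ + K·y = [5391/653, 1187/653, -1231/653]
step 0: P' = (I − K·H)·P̄ = [27350/653 7331/653 -5438/653; 7331/653 2530/653 -305/653; -5438/653 -305/653 4862/653]
step 1: x̄ = F·x = [-19778/653, 5990/653, -4248/653]
step 1: P̄ = F·P·Fᵀ + Q = [385564/653 -100440/653 69220/653; -100440/653 31750/653 -18834/653; 69220/653 -18834/653 25276/653]
step 1: y = z − H·x̄ = [-43955/653]
step 1: S = H·P̄·Hᵀ + R = [1552633/653]
step 1: K = P̄·Hᵀ·S⁻¹ = [-756104/1552633; 214524/1552633; -150998/1552633]
step 1: x' = x̄ + K·y = [3869182/1552633, -197750/1552633, 63602/1552633]
step 1: P' = (I − K·H)·P̄ = [41265132/1552633 9580392/1552633 -10255644/1552633; 9580392/1552633 5016158/1552633 4824510/1552633; -10255644/1552633 4824510/1552633 25182168/1552633]

step 0: x' = [5391/653, 1187/653, -1231/653], P' = [27350/653 7331/653 -5438/653; 7331/653 2530/653 -305/653; -5438/653 -305/653 4862/653]
step 1: x' = [3869182/1552633, -197750/1552633, 63602/1552633], P' = [41265132/1552633 9580392/1552633 -10255644/1552633; 9580392/1552633 5016158/1552633 4824510/1552633; -10255644/1552633 4824510/1552633 25182168/1552633]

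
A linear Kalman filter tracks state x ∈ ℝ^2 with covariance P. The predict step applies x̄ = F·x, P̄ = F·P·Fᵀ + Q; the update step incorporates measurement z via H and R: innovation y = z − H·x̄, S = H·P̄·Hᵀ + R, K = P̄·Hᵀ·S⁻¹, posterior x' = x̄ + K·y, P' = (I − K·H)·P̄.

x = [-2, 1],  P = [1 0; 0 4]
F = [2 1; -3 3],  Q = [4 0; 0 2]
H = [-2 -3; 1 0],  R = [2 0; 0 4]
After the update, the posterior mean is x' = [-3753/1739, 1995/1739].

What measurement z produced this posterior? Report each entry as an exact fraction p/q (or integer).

x̄ = F·x = [-3, 9]
P̄ = F·P·Fᵀ + Q = [12 6; 6 47]
S = H·P̄·Hᵀ + R = [545 -42; -42 16]
K = P̄·Hᵀ·S⁻¹ = [-42/1739 1194/1739; -549/1739 -789/1739]
x' − x̄ = [1464/1739, -13656/1739] = K·y
y = (KᵀK)⁻¹·Kᵀ·(x' − x̄) = [22, 2]
z = y + H·x̄ = [22, 2] + [-21, -3] = [1, -1]

z = [1, -1]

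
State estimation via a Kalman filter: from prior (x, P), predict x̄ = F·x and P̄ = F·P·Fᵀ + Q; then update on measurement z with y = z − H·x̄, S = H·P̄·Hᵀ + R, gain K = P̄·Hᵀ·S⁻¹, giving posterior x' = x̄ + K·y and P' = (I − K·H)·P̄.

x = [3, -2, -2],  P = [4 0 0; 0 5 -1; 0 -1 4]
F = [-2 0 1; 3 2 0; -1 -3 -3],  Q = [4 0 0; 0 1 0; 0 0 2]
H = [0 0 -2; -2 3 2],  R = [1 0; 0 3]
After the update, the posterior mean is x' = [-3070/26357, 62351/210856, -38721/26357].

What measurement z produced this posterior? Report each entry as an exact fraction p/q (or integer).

z = [3, -2]

x̄ = F·x = [-8, 5, 9]
P̄ = F·P·Fᵀ + Q = [24 -26 -1; -26 57 -36; -1 -36 69]
S = H·P̄·Hᵀ + R = [277 -64; -64 776]
K = P̄·Hᵀ·S⁻¹ = [-830/26357 -4416/26357; 8192/26357 46435/210856; -13130/26357 4/26357]
x' − x̄ = [207786/26357, -991929/210856, -275934/26357] = K·y
y = (KᵀK)⁻¹·Kᵀ·(x' − x̄) = [21, -51]
z = y + H·x̄ = [21, -51] + [-18, 49] = [3, -2]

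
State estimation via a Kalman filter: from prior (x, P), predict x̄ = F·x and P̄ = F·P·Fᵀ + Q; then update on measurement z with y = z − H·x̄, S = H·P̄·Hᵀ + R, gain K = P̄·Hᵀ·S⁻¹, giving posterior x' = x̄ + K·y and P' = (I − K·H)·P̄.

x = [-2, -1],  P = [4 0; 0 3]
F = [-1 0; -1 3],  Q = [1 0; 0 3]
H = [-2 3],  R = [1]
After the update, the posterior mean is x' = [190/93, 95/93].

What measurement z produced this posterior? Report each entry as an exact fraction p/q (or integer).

z = [-1]

x̄ = F·x = [2, -1]
P̄ = F·P·Fᵀ + Q = [5 4; 4 34]
S = H·P̄·Hᵀ + R = [279]
K = P̄·Hᵀ·S⁻¹ = [2/279; 94/279]
x' − x̄ = [4/93, 188/93] = K·y
y = (KᵀK)⁻¹·Kᵀ·(x' − x̄) = [6]
z = y + H·x̄ = [6] + [-7] = [-1]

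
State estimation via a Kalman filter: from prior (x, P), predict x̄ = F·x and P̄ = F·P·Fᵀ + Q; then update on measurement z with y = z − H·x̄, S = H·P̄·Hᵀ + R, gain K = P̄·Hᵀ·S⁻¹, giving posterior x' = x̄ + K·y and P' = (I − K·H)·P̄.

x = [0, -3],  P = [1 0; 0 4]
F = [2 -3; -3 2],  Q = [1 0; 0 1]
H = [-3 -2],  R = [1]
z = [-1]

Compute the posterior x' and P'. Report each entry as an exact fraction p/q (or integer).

x' = [24/19, -4/3]
P' = [235/38 -9; -9 40/3]

x̄ = F·x = [9, -6]
P̄ = F·P·Fᵀ + Q = [41 -30; -30 26]
y = z − H·x̄ = [14]
S = H·P̄·Hᵀ + R = [114]
K = P̄·Hᵀ·S⁻¹ = [-21/38; 1/3]
x' = x̄ + K·y = [24/19, -4/3]
P' = (I − K·H)·P̄ = [235/38 -9; -9 40/3]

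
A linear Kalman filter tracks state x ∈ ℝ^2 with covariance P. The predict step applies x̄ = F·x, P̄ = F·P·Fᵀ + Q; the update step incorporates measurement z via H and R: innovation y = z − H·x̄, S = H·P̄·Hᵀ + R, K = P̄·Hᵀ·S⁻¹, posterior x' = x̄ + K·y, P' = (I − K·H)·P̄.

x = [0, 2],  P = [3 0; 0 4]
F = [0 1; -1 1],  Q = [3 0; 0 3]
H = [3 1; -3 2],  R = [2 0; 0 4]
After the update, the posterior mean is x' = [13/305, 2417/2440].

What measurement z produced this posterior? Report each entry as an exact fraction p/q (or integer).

z = [1, 2]

x̄ = F·x = [2, 2]
P̄ = F·P·Fᵀ + Q = [7 4; 4 10]
S = H·P̄·Hᵀ + R = [99 -31; -31 59]
K = P̄·Hᵀ·S⁻¹ = [67/305 -32/305; 773/2440 737/2440]
x' − x̄ = [-597/305, -2463/2440] = K·y
y = (KᵀK)⁻¹·Kᵀ·(x' − x̄) = [-7, 4]
z = y + H·x̄ = [-7, 4] + [8, -2] = [1, 2]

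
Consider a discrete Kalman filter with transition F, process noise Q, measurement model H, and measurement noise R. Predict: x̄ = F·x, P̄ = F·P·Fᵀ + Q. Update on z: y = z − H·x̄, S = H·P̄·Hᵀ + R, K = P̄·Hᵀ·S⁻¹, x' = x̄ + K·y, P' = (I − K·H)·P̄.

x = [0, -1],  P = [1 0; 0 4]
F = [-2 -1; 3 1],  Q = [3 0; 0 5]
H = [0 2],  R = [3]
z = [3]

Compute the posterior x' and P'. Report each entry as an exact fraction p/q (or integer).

x' = [-1/3, 7/5]
P' = [17/3 -2/5; -2/5 18/25]

x̄ = F·x = [1, -1]
P̄ = F·P·Fᵀ + Q = [11 -10; -10 18]
y = z − H·x̄ = [5]
S = H·P̄·Hᵀ + R = [75]
K = P̄·Hᵀ·S⁻¹ = [-4/15; 12/25]
x' = x̄ + K·y = [-1/3, 7/5]
P' = (I − K·H)·P̄ = [17/3 -2/5; -2/5 18/25]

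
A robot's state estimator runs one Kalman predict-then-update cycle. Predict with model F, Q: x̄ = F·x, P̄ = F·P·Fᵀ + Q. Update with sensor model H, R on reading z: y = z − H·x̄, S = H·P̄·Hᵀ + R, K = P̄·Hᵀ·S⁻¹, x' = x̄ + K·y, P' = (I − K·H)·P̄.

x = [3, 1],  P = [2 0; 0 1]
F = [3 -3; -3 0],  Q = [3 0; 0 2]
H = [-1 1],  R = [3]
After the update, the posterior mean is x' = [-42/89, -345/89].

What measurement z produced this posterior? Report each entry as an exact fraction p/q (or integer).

z = [-3]

x̄ = F·x = [6, -9]
P̄ = F·P·Fᵀ + Q = [30 -18; -18 20]
S = H·P̄·Hᵀ + R = [89]
K = P̄·Hᵀ·S⁻¹ = [-48/89; 38/89]
x' − x̄ = [-576/89, 456/89] = K·y
y = (KᵀK)⁻¹·Kᵀ·(x' − x̄) = [12]
z = y + H·x̄ = [12] + [-15] = [-3]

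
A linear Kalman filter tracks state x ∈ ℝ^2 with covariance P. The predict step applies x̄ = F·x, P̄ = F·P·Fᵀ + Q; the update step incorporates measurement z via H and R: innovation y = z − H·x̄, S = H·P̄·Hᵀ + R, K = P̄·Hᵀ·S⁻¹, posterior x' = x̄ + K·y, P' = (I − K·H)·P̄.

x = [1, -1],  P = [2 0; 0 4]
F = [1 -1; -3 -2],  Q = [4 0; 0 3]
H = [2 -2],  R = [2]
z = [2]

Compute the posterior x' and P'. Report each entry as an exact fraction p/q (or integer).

x̄ = F·x = [2, -1]
P̄ = F·P·Fᵀ + Q = [10 2; 2 37]
y = z − H·x̄ = [-4]
S = H·P̄·Hᵀ + R = [174]
K = P̄·Hᵀ·S⁻¹ = [8/87; -35/87]
x' = x̄ + K·y = [142/87, 53/87]
P' = (I − K·H)·P̄ = [742/87 734/87; 734/87 769/87]

x' = [142/87, 53/87]
P' = [742/87 734/87; 734/87 769/87]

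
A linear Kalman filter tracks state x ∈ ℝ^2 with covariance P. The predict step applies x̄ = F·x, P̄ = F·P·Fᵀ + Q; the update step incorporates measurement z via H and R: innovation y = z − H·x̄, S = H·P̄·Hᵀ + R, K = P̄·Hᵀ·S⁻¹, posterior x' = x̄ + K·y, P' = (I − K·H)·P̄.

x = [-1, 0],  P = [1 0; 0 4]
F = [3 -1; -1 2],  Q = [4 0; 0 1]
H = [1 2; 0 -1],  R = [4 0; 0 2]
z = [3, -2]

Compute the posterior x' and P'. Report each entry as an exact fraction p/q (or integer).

x̄ = F·x = [-3, 1]
P̄ = F·P·Fᵀ + Q = [17 -11; -11 18]
y = z − H·x̄ = [4, -1]
S = H·P̄·Hᵀ + R = [49 -25; -25 20]
K = P̄·Hᵀ·S⁻¹ = [35/71 414/355; 10/71 -257/355]
x' = x̄ + K·y = [-779/355, 812/355]
P' = (I − K·H)·P̄ = [2356/355 -828/355; -828/355 514/355]

x' = [-779/355, 812/355]
P' = [2356/355 -828/355; -828/355 514/355]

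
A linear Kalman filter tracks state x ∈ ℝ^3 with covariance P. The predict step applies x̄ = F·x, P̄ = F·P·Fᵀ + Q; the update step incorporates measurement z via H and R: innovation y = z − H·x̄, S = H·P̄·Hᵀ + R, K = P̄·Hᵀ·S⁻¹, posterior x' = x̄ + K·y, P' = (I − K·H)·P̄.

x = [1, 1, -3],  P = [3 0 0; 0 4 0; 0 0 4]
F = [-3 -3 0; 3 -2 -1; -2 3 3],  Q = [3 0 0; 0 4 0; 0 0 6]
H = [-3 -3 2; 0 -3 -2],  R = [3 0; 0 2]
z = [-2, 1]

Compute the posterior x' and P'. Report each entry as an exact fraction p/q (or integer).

x̄ = F·x = [-6, 4, -8]
P̄ = F·P·Fᵀ + Q = [66 -3 -18; -3 51 -54; -18 -54 90]
y = z − H·x̄ = [8, -3]
S = H·P̄·Hᵀ + R = [2226 -36; -36 173]
K = P̄·Hᵀ·S⁻¹ = [-12435/127934 15345/63967; -7536/63967 -18207/63967; 11310/63967 -4302/63967]
x' = x̄ + K·y = [-479577/63967, 250201/63967, -408350/63967]
P' = (I − K·H)·P̄ = [4264719/127934 -1068186/63967 1586934/63967; -1068186/63967 543930/63967 -797688/63967; 1586934/63967 -797688/63967 1200834/63967]

x' = [-479577/63967, 250201/63967, -408350/63967]
P' = [4264719/127934 -1068186/63967 1586934/63967; -1068186/63967 543930/63967 -797688/63967; 1586934/63967 -797688/63967 1200834/63967]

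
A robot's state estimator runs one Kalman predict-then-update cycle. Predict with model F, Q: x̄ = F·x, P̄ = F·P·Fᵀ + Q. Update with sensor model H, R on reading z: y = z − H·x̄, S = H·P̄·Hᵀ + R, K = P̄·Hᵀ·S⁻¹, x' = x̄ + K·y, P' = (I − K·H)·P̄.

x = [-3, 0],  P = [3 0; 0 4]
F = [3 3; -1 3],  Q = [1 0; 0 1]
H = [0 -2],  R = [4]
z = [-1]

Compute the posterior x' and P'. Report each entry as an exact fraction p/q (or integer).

x' = [-873/82, 23/41]
P' = [1895/41 27/41; 27/41 40/41]

x̄ = F·x = [-9, 3]
P̄ = F·P·Fᵀ + Q = [64 27; 27 40]
y = z − H·x̄ = [5]
S = H·P̄·Hᵀ + R = [164]
K = P̄·Hᵀ·S⁻¹ = [-27/82; -20/41]
x' = x̄ + K·y = [-873/82, 23/41]
P' = (I − K·H)·P̄ = [1895/41 27/41; 27/41 40/41]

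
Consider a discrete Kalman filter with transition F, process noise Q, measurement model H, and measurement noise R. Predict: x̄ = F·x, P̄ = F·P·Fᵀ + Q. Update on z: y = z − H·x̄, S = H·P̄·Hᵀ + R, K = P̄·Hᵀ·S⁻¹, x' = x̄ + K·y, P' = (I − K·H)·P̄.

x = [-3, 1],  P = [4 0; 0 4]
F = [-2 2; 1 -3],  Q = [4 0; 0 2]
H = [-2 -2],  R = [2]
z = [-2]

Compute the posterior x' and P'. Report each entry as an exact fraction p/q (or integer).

x' = [224/29, -194/29]
P' = [1012/29 -1008/29; -1008/29 1018/29]

x̄ = F·x = [8, -6]
P̄ = F·P·Fᵀ + Q = [36 -32; -32 42]
y = z − H·x̄ = [2]
S = H·P̄·Hᵀ + R = [58]
K = P̄·Hᵀ·S⁻¹ = [-4/29; -10/29]
x' = x̄ + K·y = [224/29, -194/29]
P' = (I − K·H)·P̄ = [1012/29 -1008/29; -1008/29 1018/29]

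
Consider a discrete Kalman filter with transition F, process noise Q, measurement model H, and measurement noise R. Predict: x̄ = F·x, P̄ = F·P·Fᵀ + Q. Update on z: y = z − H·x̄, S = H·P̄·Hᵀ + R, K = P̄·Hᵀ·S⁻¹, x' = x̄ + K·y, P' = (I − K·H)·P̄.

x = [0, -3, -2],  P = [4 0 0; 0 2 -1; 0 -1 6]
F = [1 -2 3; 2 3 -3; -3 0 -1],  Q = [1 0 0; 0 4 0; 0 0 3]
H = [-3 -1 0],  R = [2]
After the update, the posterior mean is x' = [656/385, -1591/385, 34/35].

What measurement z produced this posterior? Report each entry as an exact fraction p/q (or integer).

z = [-1]

x̄ = F·x = [0, -3, 2]
P̄ = F·P·Fᵀ + Q = [79 -73 -32; -73 110 -3; -32 -3 45]
S = H·P̄·Hᵀ + R = [385]
K = P̄·Hᵀ·S⁻¹ = [-164/385; 109/385; 9/35]
x' − x̄ = [656/385, -436/385, -36/35] = K·y
y = (KᵀK)⁻¹·Kᵀ·(x' − x̄) = [-4]
z = y + H·x̄ = [-4] + [3] = [-1]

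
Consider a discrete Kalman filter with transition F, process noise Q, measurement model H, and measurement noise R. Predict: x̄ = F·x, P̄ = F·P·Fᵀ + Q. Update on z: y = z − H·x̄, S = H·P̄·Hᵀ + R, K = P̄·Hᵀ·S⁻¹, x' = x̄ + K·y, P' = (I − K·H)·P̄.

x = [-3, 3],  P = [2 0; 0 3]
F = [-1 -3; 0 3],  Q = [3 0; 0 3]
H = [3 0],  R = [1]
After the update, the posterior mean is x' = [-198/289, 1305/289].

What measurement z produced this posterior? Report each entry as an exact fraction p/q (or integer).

z = [-2]

x̄ = F·x = [-6, 9]
P̄ = F·P·Fᵀ + Q = [32 -27; -27 30]
S = H·P̄·Hᵀ + R = [289]
K = P̄·Hᵀ·S⁻¹ = [96/289; -81/289]
x' − x̄ = [1536/289, -1296/289] = K·y
y = (KᵀK)⁻¹·Kᵀ·(x' − x̄) = [16]
z = y + H·x̄ = [16] + [-18] = [-2]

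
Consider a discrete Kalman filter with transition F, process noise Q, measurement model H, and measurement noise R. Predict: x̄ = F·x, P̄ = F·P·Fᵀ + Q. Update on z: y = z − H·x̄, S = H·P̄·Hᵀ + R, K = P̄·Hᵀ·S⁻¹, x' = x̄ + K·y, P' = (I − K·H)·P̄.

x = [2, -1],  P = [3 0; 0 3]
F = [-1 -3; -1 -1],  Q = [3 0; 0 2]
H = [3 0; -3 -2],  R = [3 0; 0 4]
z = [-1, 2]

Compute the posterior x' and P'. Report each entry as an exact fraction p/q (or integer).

x̄ = F·x = [1, -1]
P̄ = F·P·Fᵀ + Q = [33 12; 12 8]
y = z − H·x̄ = [-4, 3]
S = H·P̄·Hᵀ + R = [300 -369; -369 477]
K = P̄·Hᵀ·S⁻¹ = [68/257 -41/771; -224/771 -772/2313]
x' = x̄ + K·y = [-56/257, -647/771]
P' = (I − K·H)·P̄ = [68/257 -224/771; -224/771 2552/2313]

x' = [-56/257, -647/771]
P' = [68/257 -224/771; -224/771 2552/2313]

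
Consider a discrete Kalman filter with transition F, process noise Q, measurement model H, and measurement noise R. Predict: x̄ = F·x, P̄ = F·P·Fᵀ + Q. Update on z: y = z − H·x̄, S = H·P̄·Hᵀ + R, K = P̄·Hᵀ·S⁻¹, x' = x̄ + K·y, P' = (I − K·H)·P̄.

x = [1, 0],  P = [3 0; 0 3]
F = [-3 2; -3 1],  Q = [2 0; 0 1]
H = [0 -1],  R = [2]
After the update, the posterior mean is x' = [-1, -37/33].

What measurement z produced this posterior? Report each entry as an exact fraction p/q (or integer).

x̄ = F·x = [-3, -3]
P̄ = F·P·Fᵀ + Q = [41 33; 33 31]
S = H·P̄·Hᵀ + R = [33]
K = P̄·Hᵀ·S⁻¹ = [-1; -31/33]
x' − x̄ = [2, 62/33] = K·y
y = (KᵀK)⁻¹·Kᵀ·(x' − x̄) = [-2]
z = y + H·x̄ = [-2] + [3] = [1]

z = [1]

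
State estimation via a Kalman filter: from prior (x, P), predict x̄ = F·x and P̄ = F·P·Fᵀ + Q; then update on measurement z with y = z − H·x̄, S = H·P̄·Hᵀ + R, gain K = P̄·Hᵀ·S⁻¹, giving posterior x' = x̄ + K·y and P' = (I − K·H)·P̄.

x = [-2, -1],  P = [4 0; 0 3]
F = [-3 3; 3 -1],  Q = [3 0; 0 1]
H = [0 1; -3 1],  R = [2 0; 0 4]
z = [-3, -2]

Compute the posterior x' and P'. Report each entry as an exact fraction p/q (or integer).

x̄ = F·x = [3, -5]
P̄ = F·P·Fᵀ + Q = [66 -45; -45 40]
y = z − H·x̄ = [2, 12]
S = H·P̄·Hᵀ + R = [42 175; 175 908]
K = P̄·Hᵀ·S⁻¹ = [45/203 -9/29; 5695/7511 50/1073]
x' = x̄ + K·y = [-57/203, -21965/7511]
P' = (I − K·H)·P̄ = [114/203 90/203; 90/203 11390/7511]

x' = [-57/203, -21965/7511]
P' = [114/203 90/203; 90/203 11390/7511]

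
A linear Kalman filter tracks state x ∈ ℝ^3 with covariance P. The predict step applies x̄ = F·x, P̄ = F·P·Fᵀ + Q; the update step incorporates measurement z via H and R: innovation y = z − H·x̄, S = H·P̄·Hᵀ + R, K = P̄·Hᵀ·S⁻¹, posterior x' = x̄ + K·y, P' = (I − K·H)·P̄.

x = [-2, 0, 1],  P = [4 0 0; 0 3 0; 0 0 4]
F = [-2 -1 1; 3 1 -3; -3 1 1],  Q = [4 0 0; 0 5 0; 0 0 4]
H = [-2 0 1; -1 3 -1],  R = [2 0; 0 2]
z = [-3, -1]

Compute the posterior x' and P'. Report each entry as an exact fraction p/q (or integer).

x' = [77253/59789, -591/59789, -14905/59789]
P' = [135038/59789 119808/59789 236054/59789; 119808/59789 130642/59789 243828/59789; 236054/59789 243828/59789 518242/59789]

x̄ = F·x = [5, -9, 7]
P̄ = F·P·Fᵀ + Q = [27 -39 25; -39 80 -45; 25 -45 47]
y = z − H·x̄ = [0, 38]
S = H·P̄·Hᵀ + R = [57 131; 131 1350]
K = P̄·Hᵀ·S⁻¹ = [-17011/59789 -5834/59789; 2106/59789 14145/59789; 23067/59789 -11406/59789]
x' = x̄ + K·y = [77253/59789, -591/59789, -14905/59789]
P' = (I − K·H)·P̄ = [135038/59789 119808/59789 236054/59789; 119808/59789 130642/59789 243828/59789; 236054/59789 243828/59789 518242/59789]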